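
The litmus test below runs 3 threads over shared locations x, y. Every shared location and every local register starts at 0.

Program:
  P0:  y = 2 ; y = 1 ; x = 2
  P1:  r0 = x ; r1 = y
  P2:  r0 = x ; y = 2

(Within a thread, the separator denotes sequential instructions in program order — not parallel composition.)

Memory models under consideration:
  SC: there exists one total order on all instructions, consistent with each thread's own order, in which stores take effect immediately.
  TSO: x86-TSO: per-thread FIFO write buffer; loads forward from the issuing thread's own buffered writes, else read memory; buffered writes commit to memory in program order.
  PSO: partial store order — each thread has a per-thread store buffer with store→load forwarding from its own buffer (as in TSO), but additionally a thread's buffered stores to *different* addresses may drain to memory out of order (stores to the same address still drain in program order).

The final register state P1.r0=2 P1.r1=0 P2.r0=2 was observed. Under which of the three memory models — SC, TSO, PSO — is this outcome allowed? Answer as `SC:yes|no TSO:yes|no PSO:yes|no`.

SC:no TSO:no PSO:yes

outcome vector order: (P1.r0,P1.r1,P2.r0)
under SC → (0,0,0), (0,0,2), (0,1,0), (0,1,2), (0,2,0), (0,2,2), (2,1,0), (2,1,2), (2,2,0), (2,2,2)
under TSO → (0,0,0), (0,0,2), (0,1,0), (0,1,2), (0,2,0), (0,2,2), (2,1,0), (2,1,2), (2,2,0), (2,2,2)
under PSO → (0,0,0), (0,0,2), (0,1,0), (0,1,2), (0,2,0), (0,2,2), (2,0,0), (2,0,2), (2,1,0), (2,1,2), (2,2,0), (2,2,2)
target (2,0,2) ∈ {PSO}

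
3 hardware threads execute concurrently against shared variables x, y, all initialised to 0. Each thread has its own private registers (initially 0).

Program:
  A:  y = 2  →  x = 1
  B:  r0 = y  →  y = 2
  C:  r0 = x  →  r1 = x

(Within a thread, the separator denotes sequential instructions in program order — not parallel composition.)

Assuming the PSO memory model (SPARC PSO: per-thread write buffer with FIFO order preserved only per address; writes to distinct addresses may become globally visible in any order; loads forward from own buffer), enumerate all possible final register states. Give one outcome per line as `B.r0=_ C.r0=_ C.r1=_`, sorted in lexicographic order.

outcome vector order: (B.r0,C.r0,C.r1)
|PSO outcomes| = 6

B.r0=0 C.r0=0 C.r1=0
B.r0=0 C.r0=0 C.r1=1
B.r0=0 C.r0=1 C.r1=1
B.r0=2 C.r0=0 C.r1=0
B.r0=2 C.r0=0 C.r1=1
B.r0=2 C.r0=1 C.r1=1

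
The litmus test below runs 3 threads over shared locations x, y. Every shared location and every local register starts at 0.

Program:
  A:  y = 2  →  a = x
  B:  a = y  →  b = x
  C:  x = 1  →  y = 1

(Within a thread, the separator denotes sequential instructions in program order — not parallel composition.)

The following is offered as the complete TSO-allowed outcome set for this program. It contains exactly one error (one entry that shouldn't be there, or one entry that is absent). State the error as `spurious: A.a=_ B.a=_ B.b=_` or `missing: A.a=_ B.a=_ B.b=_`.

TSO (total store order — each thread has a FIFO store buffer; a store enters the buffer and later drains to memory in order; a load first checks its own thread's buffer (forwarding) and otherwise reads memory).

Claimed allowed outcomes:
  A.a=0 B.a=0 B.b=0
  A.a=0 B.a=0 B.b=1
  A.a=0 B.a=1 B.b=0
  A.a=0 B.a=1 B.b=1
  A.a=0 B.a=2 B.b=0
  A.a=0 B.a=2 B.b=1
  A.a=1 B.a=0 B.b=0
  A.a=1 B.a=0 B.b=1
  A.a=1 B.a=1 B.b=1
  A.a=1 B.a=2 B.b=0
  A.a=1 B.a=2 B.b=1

outcome vector order: (A.a,B.a,B.b)
[TSO] allowed = {<0 0 0>, <0 0 1>, <0 1 1>, <0 2 0>, <0 2 1>, <1 0 0>, <1 0 1>, <1 1 1>, <1 2 0>, <1 2 1>}
claimed∖TSO = {<0 1 0>}

spurious: A.a=0 B.a=1 B.b=0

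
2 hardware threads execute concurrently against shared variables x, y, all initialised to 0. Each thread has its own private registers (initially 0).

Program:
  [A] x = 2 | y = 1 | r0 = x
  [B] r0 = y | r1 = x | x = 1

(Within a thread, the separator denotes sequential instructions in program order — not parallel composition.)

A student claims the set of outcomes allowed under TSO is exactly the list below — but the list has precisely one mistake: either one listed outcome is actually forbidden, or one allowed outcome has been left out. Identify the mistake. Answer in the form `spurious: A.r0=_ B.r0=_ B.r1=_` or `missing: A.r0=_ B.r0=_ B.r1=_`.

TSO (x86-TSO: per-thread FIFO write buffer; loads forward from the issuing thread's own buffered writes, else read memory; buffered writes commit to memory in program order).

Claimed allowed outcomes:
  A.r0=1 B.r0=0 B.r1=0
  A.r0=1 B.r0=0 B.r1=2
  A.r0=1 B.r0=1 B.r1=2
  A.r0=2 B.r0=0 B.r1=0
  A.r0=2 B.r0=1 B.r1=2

outcome vector order: (A.r0,B.r0,B.r1)
TSO: 6 outcomes — {(1,0,0), (1,0,2), (1,1,2), (2,0,0), (2,0,2), (2,1,2)}
TSO∖claimed = {(2,0,2)}

missing: A.r0=2 B.r0=0 B.r1=2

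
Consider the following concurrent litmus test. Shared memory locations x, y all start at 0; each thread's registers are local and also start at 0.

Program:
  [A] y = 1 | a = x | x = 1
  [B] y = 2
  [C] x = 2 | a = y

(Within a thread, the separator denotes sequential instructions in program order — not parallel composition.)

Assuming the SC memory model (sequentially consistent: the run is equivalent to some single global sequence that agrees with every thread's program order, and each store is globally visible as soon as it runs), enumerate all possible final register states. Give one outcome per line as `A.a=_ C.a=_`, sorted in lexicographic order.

outcome vector order: (A.a,C.a)
|SC outcomes| = 5

A.a=0 C.a=1
A.a=0 C.a=2
A.a=2 C.a=0
A.a=2 C.a=1
A.a=2 C.a=2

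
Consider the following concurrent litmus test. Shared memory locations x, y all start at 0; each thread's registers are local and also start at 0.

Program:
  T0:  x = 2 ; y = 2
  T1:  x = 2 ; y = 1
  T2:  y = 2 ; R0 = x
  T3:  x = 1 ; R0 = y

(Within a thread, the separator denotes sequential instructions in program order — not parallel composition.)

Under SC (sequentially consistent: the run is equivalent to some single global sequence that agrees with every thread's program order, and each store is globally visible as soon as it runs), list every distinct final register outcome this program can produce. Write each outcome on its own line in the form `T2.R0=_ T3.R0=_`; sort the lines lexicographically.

outcome vector order: (T2.R0,T3.R0)
|SC outcomes| = 8

T2.R0=0 T3.R0=1
T2.R0=0 T3.R0=2
T2.R0=1 T3.R0=0
T2.R0=1 T3.R0=1
T2.R0=1 T3.R0=2
T2.R0=2 T3.R0=0
T2.R0=2 T3.R0=1
T2.R0=2 T3.R0=2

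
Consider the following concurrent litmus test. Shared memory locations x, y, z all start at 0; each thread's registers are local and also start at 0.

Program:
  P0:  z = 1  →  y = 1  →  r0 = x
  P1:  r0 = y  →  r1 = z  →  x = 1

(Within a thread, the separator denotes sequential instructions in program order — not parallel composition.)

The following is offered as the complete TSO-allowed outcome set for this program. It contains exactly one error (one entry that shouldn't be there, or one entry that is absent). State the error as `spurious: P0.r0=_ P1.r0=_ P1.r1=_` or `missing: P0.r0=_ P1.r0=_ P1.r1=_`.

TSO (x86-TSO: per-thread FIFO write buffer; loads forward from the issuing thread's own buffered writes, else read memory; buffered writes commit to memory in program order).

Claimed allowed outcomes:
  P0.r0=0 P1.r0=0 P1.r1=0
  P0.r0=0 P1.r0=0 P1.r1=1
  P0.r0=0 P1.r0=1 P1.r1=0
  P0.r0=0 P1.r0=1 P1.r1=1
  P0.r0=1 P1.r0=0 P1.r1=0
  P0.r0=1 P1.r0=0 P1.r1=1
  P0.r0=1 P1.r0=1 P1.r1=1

outcome vector order: (P0.r0,P1.r0,P1.r1)
TSO (6): 000 001 011 100 101 111
claimed∖TSO = {010}

spurious: P0.r0=0 P1.r0=1 P1.r1=0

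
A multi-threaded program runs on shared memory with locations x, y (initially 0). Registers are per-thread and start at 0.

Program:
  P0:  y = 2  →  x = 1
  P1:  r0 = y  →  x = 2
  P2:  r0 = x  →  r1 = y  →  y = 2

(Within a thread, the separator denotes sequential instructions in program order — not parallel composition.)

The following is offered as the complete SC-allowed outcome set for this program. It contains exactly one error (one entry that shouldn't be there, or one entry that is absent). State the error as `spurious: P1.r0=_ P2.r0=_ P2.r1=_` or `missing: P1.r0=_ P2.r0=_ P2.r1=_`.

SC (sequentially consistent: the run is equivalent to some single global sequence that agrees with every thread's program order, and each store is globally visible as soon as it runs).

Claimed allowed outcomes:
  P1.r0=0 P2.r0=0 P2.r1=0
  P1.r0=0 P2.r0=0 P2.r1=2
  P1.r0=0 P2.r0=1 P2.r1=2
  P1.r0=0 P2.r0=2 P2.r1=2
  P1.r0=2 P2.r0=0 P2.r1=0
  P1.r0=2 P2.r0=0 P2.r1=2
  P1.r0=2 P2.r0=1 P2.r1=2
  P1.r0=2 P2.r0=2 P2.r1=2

outcome vector order: (P1.r0,P2.r0,P2.r1)
under SC → 0/0/0, 0/0/2, 0/1/2, 0/2/0, 0/2/2, 2/0/0, 2/0/2, 2/1/2, 2/2/2
SC∖claimed = {0/2/0}

missing: P1.r0=0 P2.r0=2 P2.r1=0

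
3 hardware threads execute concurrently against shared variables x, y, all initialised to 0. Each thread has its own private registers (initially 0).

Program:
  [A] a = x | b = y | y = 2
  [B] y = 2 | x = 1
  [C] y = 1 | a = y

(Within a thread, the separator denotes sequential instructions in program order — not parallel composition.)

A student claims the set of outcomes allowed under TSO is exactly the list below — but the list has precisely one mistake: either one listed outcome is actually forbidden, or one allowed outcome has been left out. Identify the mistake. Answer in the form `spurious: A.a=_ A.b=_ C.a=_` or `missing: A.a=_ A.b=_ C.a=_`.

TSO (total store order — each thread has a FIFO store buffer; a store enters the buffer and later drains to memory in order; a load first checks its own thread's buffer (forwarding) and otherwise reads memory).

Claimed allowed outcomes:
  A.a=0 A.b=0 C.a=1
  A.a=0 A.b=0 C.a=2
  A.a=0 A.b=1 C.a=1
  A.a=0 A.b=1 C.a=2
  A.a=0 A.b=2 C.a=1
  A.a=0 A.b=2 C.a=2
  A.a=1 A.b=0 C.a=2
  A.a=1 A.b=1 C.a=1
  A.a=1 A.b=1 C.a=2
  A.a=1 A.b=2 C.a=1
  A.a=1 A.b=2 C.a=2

outcome vector order: (A.a,A.b,C.a)
TSO (10): (0,0,1); (0,0,2); (0,1,1); (0,1,2); (0,2,1); (0,2,2); (1,1,1); (1,1,2); (1,2,1); (1,2,2)
claimed∖TSO = {(1,0,2)}

spurious: A.a=1 A.b=0 C.a=2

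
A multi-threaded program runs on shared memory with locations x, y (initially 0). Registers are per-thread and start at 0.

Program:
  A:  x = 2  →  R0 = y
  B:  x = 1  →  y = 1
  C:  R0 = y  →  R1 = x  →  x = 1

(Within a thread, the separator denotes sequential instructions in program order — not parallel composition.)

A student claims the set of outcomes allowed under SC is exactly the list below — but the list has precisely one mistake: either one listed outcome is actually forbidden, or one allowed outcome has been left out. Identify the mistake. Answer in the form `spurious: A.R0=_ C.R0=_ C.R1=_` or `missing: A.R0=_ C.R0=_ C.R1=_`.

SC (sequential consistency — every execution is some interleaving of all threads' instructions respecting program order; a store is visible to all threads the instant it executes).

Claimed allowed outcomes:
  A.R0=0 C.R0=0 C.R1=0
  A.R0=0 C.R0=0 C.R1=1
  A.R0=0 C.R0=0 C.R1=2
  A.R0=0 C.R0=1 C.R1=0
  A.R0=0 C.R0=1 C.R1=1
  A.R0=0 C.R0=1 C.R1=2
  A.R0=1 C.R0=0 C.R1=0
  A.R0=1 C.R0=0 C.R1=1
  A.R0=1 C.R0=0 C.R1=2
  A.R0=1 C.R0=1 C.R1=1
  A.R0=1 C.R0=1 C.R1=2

spurious: A.R0=0 C.R0=1 C.R1=0

outcome vector order: (A.R0,C.R0,C.R1)
SC: 10 outcomes — {(0,0,0) (0,0,1) (0,0,2) (0,1,1) (0,1,2) (1,0,0) (1,0,1) (1,0,2) (1,1,1) (1,1,2)}
claimed∖SC = {(0,1,0)}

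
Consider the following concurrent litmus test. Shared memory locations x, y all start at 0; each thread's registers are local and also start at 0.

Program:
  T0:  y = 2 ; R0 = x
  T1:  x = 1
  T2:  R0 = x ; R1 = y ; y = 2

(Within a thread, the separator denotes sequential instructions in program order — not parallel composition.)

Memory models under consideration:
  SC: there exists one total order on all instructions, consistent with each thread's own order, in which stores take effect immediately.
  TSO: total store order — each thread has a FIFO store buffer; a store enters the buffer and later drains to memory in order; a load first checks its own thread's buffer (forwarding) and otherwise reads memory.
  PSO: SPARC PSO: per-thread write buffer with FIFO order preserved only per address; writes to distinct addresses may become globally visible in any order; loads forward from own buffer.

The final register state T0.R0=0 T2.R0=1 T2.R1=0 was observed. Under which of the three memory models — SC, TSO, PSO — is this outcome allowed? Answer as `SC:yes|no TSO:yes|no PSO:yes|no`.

SC:no TSO:yes PSO:yes

outcome vector order: (T0.R0,T2.R0,T2.R1)
SC: 7 outcomes — {(0,0,0); (0,0,2); (0,1,2); (1,0,0); (1,0,2); (1,1,0); (1,1,2)}
TSO: 8 outcomes — {(0,0,0); (0,0,2); (0,1,0); (0,1,2); (1,0,0); (1,0,2); (1,1,0); (1,1,2)}
PSO: 8 outcomes — {(0,0,0); (0,0,2); (0,1,0); (0,1,2); (1,0,0); (1,0,2); (1,1,0); (1,1,2)}
target (0,1,0) ∈ {TSO,PSO}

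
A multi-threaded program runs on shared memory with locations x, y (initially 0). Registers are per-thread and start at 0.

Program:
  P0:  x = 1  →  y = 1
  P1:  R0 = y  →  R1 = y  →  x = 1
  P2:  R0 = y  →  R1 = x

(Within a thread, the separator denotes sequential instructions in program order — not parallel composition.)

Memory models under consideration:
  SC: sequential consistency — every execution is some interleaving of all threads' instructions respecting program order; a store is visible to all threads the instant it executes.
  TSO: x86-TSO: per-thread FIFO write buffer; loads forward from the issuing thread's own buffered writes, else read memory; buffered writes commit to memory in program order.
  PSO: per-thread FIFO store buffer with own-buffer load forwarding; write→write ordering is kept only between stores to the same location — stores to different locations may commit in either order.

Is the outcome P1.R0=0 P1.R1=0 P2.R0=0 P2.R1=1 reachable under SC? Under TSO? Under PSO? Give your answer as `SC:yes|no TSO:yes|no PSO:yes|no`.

SC:yes TSO:yes PSO:yes

outcome vector order: (P1.R0,P1.R1,P2.R0,P2.R1)
[SC] allowed = {0/0/0/0, 0/0/0/1, 0/0/1/1, 0/1/0/0, 0/1/0/1, 0/1/1/1, 1/1/0/0, 1/1/0/1, 1/1/1/1}
[TSO] allowed = {0/0/0/0, 0/0/0/1, 0/0/1/1, 0/1/0/0, 0/1/0/1, 0/1/1/1, 1/1/0/0, 1/1/0/1, 1/1/1/1}
[PSO] allowed = {0/0/0/0, 0/0/0/1, 0/0/1/0, 0/0/1/1, 0/1/0/0, 0/1/0/1, 0/1/1/0, 0/1/1/1, 1/1/0/0, 1/1/0/1, 1/1/1/0, 1/1/1/1}
target 0/0/0/1 ∈ {SC,TSO,PSO}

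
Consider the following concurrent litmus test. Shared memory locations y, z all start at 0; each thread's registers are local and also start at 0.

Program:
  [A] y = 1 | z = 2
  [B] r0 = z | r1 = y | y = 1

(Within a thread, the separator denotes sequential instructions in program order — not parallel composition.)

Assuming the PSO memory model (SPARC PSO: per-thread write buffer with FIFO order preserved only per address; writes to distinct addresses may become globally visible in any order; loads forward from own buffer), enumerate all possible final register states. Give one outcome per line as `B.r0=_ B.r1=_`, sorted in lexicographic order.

outcome vector order: (B.r0,B.r1)
|PSO outcomes| = 4

B.r0=0 B.r1=0
B.r0=0 B.r1=1
B.r0=2 B.r1=0
B.r0=2 B.r1=1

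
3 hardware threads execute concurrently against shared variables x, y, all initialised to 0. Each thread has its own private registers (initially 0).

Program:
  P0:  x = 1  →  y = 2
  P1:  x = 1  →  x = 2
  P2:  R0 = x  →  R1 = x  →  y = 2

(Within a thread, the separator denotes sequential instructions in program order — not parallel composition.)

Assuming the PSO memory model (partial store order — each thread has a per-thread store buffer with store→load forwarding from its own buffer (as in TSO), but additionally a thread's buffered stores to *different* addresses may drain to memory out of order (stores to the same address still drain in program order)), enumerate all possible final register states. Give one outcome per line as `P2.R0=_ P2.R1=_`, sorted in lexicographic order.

P2.R0=0 P2.R1=0
P2.R0=0 P2.R1=1
P2.R0=0 P2.R1=2
P2.R0=1 P2.R1=1
P2.R0=1 P2.R1=2
P2.R0=2 P2.R1=1
P2.R0=2 P2.R1=2

outcome vector order: (P2.R0,P2.R1)
|PSO outcomes| = 7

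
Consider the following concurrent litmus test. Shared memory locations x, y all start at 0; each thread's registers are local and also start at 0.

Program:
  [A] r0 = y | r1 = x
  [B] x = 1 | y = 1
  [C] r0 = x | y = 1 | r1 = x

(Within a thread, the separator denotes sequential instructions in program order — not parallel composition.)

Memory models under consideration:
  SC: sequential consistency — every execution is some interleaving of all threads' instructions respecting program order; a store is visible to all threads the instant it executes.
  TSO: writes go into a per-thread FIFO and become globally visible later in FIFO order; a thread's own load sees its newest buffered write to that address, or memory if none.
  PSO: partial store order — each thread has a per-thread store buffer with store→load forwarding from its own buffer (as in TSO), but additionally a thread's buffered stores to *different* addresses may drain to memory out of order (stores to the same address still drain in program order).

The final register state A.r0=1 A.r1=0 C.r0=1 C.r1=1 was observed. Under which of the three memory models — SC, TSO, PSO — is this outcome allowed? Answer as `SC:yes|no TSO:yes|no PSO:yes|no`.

SC:no TSO:no PSO:yes

outcome vector order: (A.r0,A.r1,C.r0,C.r1)
[SC] allowed = {0/0/0/0 0/0/0/1 0/0/1/1 0/1/0/0 0/1/0/1 0/1/1/1 1/0/0/0 1/0/0/1 1/1/0/0 1/1/0/1 1/1/1/1}
[TSO] allowed = {0/0/0/0 0/0/0/1 0/0/1/1 0/1/0/0 0/1/0/1 0/1/1/1 1/0/0/0 1/0/0/1 1/1/0/0 1/1/0/1 1/1/1/1}
[PSO] allowed = {0/0/0/0 0/0/0/1 0/0/1/1 0/1/0/0 0/1/0/1 0/1/1/1 1/0/0/0 1/0/0/1 1/0/1/1 1/1/0/0 1/1/0/1 1/1/1/1}
target 1/0/1/1 ∈ {PSO}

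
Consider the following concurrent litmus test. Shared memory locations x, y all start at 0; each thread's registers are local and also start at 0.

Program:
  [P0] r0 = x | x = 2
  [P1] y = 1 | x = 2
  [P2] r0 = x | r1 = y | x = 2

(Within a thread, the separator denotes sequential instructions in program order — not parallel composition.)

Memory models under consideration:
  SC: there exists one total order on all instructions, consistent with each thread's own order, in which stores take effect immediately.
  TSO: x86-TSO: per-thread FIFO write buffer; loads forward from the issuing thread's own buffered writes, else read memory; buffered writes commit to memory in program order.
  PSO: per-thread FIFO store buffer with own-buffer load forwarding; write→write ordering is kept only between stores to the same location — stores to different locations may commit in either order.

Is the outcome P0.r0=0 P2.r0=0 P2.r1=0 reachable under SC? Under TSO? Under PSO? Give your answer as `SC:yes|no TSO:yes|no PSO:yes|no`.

SC:yes TSO:yes PSO:yes

outcome vector order: (P0.r0,P2.r0,P2.r1)
[SC] allowed = {(0,0,0) (0,0,1) (0,2,0) (0,2,1) (2,0,0) (2,0,1) (2,2,1)}
[TSO] allowed = {(0,0,0) (0,0,1) (0,2,0) (0,2,1) (2,0,0) (2,0,1) (2,2,1)}
[PSO] allowed = {(0,0,0) (0,0,1) (0,2,0) (0,2,1) (2,0,0) (2,0,1) (2,2,0) (2,2,1)}
target (0,0,0) ∈ {SC,TSO,PSO}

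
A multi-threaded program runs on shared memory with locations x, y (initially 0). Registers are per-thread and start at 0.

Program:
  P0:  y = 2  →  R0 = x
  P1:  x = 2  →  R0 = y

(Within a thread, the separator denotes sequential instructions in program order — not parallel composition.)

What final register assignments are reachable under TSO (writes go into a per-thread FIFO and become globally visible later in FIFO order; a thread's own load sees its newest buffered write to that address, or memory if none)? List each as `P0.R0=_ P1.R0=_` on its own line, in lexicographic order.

outcome vector order: (P0.R0,P1.R0)
|TSO outcomes| = 4

P0.R0=0 P1.R0=0
P0.R0=0 P1.R0=2
P0.R0=2 P1.R0=0
P0.R0=2 P1.R0=2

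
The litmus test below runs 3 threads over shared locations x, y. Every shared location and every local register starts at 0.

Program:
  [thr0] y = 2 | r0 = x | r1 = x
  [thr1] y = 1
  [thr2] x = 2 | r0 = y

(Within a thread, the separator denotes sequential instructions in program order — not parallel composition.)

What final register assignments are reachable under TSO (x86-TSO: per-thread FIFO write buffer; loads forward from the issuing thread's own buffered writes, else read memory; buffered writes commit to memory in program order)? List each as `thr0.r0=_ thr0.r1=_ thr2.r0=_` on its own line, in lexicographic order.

outcome vector order: (thr0.r0,thr0.r1,thr2.r0)
|TSO outcomes| = 9

thr0.r0=0 thr0.r1=0 thr2.r0=0
thr0.r0=0 thr0.r1=0 thr2.r0=1
thr0.r0=0 thr0.r1=0 thr2.r0=2
thr0.r0=0 thr0.r1=2 thr2.r0=0
thr0.r0=0 thr0.r1=2 thr2.r0=1
thr0.r0=0 thr0.r1=2 thr2.r0=2
thr0.r0=2 thr0.r1=2 thr2.r0=0
thr0.r0=2 thr0.r1=2 thr2.r0=1
thr0.r0=2 thr0.r1=2 thr2.r0=2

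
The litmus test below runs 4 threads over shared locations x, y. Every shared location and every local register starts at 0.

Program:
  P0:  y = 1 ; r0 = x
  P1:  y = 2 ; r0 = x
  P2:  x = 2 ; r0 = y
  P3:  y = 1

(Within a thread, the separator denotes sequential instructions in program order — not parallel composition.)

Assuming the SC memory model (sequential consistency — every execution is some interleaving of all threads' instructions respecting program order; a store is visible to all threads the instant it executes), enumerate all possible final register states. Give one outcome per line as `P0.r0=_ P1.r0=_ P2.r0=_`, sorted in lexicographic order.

outcome vector order: (P0.r0,P1.r0,P2.r0)
|SC outcomes| = 9

P0.r0=0 P1.r0=0 P2.r0=1
P0.r0=0 P1.r0=0 P2.r0=2
P0.r0=0 P1.r0=2 P2.r0=1
P0.r0=0 P1.r0=2 P2.r0=2
P0.r0=2 P1.r0=0 P2.r0=1
P0.r0=2 P1.r0=0 P2.r0=2
P0.r0=2 P1.r0=2 P2.r0=0
P0.r0=2 P1.r0=2 P2.r0=1
P0.r0=2 P1.r0=2 P2.r0=2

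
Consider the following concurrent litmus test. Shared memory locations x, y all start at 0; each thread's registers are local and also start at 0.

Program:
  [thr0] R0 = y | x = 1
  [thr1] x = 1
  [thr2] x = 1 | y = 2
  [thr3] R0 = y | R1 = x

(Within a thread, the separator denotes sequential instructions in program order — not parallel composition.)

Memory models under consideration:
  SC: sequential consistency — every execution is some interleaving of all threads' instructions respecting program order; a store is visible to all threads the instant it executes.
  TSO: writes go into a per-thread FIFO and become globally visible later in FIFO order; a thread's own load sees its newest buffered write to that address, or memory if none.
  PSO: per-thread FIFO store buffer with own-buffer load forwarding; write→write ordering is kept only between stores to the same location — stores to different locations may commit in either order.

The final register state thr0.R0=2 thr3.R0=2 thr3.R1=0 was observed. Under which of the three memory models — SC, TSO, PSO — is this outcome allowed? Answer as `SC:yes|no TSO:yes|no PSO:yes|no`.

outcome vector order: (thr0.R0,thr3.R0,thr3.R1)
[SC] allowed = {<0 0 0>, <0 0 1>, <0 2 1>, <2 0 0>, <2 0 1>, <2 2 1>}
[TSO] allowed = {<0 0 0>, <0 0 1>, <0 2 1>, <2 0 0>, <2 0 1>, <2 2 1>}
[PSO] allowed = {<0 0 0>, <0 0 1>, <0 2 0>, <0 2 1>, <2 0 0>, <2 0 1>, <2 2 0>, <2 2 1>}
target <2 2 0> ∈ {PSO}

SC:no TSO:no PSO:yes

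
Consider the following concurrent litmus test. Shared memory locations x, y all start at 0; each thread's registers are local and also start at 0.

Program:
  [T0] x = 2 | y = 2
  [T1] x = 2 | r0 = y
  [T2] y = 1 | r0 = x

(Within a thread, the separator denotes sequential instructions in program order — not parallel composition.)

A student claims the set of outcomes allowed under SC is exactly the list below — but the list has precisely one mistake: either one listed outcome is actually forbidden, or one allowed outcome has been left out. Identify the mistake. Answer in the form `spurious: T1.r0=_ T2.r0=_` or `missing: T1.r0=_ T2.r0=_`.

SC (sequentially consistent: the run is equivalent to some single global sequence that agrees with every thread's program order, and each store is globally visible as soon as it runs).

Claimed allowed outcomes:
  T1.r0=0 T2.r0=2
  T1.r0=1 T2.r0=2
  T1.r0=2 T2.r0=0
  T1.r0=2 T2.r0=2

missing: T1.r0=1 T2.r0=0

outcome vector order: (T1.r0,T2.r0)
SC: 5 outcomes — {<0 2>; <1 0>; <1 2>; <2 0>; <2 2>}
SC∖claimed = {<1 0>}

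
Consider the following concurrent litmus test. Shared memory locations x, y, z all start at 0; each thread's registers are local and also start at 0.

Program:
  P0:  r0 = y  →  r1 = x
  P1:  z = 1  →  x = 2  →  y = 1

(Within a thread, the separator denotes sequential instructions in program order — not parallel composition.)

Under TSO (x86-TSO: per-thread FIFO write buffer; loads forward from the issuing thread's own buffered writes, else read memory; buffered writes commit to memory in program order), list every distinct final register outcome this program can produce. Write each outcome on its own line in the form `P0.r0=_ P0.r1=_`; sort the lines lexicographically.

P0.r0=0 P0.r1=0
P0.r0=0 P0.r1=2
P0.r0=1 P0.r1=2

outcome vector order: (P0.r0,P0.r1)
|TSO outcomes| = 3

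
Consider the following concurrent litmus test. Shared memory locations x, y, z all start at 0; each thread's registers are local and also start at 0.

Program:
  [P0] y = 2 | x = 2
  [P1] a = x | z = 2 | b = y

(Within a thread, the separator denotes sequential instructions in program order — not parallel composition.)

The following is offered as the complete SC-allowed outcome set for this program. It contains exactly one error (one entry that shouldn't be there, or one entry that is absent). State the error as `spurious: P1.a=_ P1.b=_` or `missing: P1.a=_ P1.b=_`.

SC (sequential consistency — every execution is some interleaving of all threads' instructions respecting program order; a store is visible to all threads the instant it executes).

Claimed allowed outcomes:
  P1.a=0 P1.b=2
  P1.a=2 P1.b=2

outcome vector order: (P1.a,P1.b)
SC: 3 outcomes — {(0,0); (0,2); (2,2)}
SC∖claimed = {(0,0)}

missing: P1.a=0 P1.b=0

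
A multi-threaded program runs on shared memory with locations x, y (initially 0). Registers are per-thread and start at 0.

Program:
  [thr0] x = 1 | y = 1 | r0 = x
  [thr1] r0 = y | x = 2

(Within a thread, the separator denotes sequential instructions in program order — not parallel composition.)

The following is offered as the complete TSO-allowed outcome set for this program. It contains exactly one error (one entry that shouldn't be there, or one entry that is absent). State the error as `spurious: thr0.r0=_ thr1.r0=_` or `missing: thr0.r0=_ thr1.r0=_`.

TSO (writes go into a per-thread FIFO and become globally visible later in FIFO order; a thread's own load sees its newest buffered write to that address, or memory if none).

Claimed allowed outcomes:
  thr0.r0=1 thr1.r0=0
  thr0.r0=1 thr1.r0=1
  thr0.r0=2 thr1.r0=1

missing: thr0.r0=2 thr1.r0=0

outcome vector order: (thr0.r0,thr1.r0)
TSO (4): (1,0) (1,1) (2,0) (2,1)
TSO∖claimed = {(2,0)}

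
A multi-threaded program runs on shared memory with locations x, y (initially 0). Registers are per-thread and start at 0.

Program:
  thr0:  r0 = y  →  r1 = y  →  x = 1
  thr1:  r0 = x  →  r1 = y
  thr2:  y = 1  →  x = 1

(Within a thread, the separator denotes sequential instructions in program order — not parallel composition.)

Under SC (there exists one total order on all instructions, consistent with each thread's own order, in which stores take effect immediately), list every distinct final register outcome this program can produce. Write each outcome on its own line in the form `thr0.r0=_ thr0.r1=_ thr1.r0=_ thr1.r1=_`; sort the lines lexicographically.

outcome vector order: (thr0.r0,thr0.r1,thr1.r0,thr1.r1)
|SC outcomes| = 10

thr0.r0=0 thr0.r1=0 thr1.r0=0 thr1.r1=0
thr0.r0=0 thr0.r1=0 thr1.r0=0 thr1.r1=1
thr0.r0=0 thr0.r1=0 thr1.r0=1 thr1.r1=0
thr0.r0=0 thr0.r1=0 thr1.r0=1 thr1.r1=1
thr0.r0=0 thr0.r1=1 thr1.r0=0 thr1.r1=0
thr0.r0=0 thr0.r1=1 thr1.r0=0 thr1.r1=1
thr0.r0=0 thr0.r1=1 thr1.r0=1 thr1.r1=1
thr0.r0=1 thr0.r1=1 thr1.r0=0 thr1.r1=0
thr0.r0=1 thr0.r1=1 thr1.r0=0 thr1.r1=1
thr0.r0=1 thr0.r1=1 thr1.r0=1 thr1.r1=1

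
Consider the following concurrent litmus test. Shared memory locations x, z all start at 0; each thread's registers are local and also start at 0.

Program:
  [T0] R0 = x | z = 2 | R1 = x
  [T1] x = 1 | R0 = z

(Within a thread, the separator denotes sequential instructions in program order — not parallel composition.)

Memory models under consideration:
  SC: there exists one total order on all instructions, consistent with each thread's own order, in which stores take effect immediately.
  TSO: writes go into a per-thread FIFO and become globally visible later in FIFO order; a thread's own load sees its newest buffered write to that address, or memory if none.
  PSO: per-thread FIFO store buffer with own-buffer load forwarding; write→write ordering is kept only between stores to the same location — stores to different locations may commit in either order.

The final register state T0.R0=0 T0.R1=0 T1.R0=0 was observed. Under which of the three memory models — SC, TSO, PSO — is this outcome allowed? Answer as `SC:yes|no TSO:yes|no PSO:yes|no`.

outcome vector order: (T0.R0,T0.R1,T1.R0)
under SC → (0,0,2), (0,1,0), (0,1,2), (1,1,0), (1,1,2)
under TSO → (0,0,0), (0,0,2), (0,1,0), (0,1,2), (1,1,0), (1,1,2)
under PSO → (0,0,0), (0,0,2), (0,1,0), (0,1,2), (1,1,0), (1,1,2)
target (0,0,0) ∈ {TSO,PSO}

SC:no TSO:yes PSO:yes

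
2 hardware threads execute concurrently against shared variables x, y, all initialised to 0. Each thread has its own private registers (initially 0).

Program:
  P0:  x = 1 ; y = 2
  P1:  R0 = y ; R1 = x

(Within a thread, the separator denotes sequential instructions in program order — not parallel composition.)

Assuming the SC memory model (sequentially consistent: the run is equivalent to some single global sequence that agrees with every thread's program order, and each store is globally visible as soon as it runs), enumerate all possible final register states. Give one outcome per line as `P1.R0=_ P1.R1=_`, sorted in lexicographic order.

P1.R0=0 P1.R1=0
P1.R0=0 P1.R1=1
P1.R0=2 P1.R1=1

outcome vector order: (P1.R0,P1.R1)
|SC outcomes| = 3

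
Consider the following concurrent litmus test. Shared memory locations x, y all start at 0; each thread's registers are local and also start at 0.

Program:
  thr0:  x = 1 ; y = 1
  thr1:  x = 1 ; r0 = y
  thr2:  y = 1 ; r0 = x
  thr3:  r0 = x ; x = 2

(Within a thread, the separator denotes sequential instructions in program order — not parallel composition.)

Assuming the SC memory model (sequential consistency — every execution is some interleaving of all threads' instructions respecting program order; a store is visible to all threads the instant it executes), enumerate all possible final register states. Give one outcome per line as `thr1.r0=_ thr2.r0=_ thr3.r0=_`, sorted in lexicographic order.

thr1.r0=0 thr2.r0=1 thr3.r0=0
thr1.r0=0 thr2.r0=1 thr3.r0=1
thr1.r0=0 thr2.r0=2 thr3.r0=0
thr1.r0=0 thr2.r0=2 thr3.r0=1
thr1.r0=1 thr2.r0=0 thr3.r0=0
thr1.r0=1 thr2.r0=0 thr3.r0=1
thr1.r0=1 thr2.r0=1 thr3.r0=0
thr1.r0=1 thr2.r0=1 thr3.r0=1
thr1.r0=1 thr2.r0=2 thr3.r0=0
thr1.r0=1 thr2.r0=2 thr3.r0=1

outcome vector order: (thr1.r0,thr2.r0,thr3.r0)
|SC outcomes| = 10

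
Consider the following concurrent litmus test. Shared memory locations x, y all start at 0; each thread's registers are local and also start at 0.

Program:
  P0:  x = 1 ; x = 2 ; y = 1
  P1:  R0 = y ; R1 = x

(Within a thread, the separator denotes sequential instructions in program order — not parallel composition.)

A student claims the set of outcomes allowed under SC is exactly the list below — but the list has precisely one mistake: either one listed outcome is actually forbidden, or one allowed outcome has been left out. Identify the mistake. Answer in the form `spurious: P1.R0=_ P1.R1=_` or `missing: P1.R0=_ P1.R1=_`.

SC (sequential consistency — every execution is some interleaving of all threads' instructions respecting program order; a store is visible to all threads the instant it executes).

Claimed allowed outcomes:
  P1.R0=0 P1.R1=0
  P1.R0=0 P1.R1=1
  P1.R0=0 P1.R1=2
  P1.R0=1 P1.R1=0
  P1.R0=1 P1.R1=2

spurious: P1.R0=1 P1.R1=0

outcome vector order: (P1.R0,P1.R1)
under SC → (0,0), (0,1), (0,2), (1,2)
claimed∖SC = {(1,0)}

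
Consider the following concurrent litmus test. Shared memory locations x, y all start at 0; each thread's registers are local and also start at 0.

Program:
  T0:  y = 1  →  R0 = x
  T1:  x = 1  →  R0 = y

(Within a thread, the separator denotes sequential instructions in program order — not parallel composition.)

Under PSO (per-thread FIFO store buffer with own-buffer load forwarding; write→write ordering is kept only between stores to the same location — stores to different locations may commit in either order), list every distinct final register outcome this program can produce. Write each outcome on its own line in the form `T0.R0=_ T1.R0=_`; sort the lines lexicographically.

outcome vector order: (T0.R0,T1.R0)
|PSO outcomes| = 4

T0.R0=0 T1.R0=0
T0.R0=0 T1.R0=1
T0.R0=1 T1.R0=0
T0.R0=1 T1.R0=1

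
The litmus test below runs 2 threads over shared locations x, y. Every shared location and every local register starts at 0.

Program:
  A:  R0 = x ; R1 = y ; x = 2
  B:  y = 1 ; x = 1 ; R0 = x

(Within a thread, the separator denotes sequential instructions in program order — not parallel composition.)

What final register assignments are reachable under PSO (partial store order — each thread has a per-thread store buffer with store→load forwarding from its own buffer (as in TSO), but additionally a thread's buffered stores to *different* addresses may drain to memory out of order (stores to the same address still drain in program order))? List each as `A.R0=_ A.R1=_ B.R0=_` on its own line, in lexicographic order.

A.R0=0 A.R1=0 B.R0=1
A.R0=0 A.R1=0 B.R0=2
A.R0=0 A.R1=1 B.R0=1
A.R0=0 A.R1=1 B.R0=2
A.R0=1 A.R1=0 B.R0=1
A.R0=1 A.R1=0 B.R0=2
A.R0=1 A.R1=1 B.R0=1
A.R0=1 A.R1=1 B.R0=2

outcome vector order: (A.R0,A.R1,B.R0)
|PSO outcomes| = 8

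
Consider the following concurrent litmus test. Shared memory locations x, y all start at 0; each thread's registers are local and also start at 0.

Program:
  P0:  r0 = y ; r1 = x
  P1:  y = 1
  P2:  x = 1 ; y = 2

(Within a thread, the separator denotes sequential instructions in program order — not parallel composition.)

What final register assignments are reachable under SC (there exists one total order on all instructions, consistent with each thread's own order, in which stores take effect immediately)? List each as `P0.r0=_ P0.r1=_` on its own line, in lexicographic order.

outcome vector order: (P0.r0,P0.r1)
|SC outcomes| = 5

P0.r0=0 P0.r1=0
P0.r0=0 P0.r1=1
P0.r0=1 P0.r1=0
P0.r0=1 P0.r1=1
P0.r0=2 P0.r1=1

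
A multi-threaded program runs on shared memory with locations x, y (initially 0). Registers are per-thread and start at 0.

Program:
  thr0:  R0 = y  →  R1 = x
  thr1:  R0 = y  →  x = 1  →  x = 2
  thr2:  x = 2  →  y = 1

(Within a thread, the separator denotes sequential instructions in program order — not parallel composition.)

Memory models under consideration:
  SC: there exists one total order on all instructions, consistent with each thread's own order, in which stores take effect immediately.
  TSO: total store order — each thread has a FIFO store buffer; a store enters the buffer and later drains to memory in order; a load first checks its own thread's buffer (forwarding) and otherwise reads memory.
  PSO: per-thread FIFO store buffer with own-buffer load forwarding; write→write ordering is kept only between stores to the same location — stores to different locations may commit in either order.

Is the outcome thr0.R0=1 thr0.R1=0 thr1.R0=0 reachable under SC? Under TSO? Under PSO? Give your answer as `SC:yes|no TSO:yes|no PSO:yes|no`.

outcome vector order: (thr0.R0,thr0.R1,thr1.R0)
SC (10): 0/0/0 0/0/1 0/1/0 0/1/1 0/2/0 0/2/1 1/1/0 1/1/1 1/2/0 1/2/1
TSO (10): 0/0/0 0/0/1 0/1/0 0/1/1 0/2/0 0/2/1 1/1/0 1/1/1 1/2/0 1/2/1
PSO (12): 0/0/0 0/0/1 0/1/0 0/1/1 0/2/0 0/2/1 1/0/0 1/0/1 1/1/0 1/1/1 1/2/0 1/2/1
target 1/0/0 ∈ {PSO}

SC:no TSO:no PSO:yes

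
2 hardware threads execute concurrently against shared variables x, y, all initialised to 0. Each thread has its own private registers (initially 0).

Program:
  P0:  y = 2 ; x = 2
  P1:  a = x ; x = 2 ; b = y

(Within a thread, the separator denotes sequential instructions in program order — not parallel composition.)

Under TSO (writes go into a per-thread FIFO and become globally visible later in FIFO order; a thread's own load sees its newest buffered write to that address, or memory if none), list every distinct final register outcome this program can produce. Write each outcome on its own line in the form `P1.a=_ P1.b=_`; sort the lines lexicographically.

P1.a=0 P1.b=0
P1.a=0 P1.b=2
P1.a=2 P1.b=2

outcome vector order: (P1.a,P1.b)
|TSO outcomes| = 3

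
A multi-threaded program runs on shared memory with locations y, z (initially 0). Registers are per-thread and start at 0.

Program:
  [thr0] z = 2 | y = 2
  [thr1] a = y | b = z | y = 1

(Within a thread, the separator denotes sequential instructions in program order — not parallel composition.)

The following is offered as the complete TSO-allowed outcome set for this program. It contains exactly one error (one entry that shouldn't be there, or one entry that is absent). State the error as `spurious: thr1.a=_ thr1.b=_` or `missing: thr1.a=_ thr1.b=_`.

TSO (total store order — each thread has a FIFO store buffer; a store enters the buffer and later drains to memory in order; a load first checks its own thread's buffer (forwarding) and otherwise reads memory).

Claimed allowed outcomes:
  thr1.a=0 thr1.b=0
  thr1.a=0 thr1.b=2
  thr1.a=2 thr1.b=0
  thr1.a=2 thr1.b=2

outcome vector order: (thr1.a,thr1.b)
[TSO] allowed = {<0 0>, <0 2>, <2 2>}
claimed∖TSO = {<2 0>}

spurious: thr1.a=2 thr1.b=0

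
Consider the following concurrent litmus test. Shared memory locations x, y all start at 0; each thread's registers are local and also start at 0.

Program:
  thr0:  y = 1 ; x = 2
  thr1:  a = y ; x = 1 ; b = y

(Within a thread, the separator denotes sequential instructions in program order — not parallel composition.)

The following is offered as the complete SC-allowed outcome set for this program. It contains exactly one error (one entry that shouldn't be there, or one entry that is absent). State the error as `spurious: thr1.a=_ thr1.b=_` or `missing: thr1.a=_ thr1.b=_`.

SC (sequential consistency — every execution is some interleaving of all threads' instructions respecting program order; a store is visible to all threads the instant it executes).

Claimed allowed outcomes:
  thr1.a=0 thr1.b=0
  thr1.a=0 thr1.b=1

missing: thr1.a=1 thr1.b=1

outcome vector order: (thr1.a,thr1.b)
[SC] allowed = {0/0 0/1 1/1}
SC∖claimed = {1/1}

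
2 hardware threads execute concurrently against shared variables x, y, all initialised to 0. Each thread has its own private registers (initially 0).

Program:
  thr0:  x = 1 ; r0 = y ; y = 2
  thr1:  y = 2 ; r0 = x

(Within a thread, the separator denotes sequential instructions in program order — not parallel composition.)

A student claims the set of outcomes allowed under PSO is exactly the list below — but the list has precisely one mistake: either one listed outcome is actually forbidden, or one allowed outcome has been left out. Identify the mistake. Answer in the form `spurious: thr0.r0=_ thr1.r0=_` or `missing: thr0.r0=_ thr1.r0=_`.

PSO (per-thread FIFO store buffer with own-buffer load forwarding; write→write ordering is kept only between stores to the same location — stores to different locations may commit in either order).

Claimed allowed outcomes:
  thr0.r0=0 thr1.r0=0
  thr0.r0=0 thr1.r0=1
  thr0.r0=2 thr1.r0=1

outcome vector order: (thr0.r0,thr1.r0)
PSO: 4 outcomes — {<0 0>; <0 1>; <2 0>; <2 1>}
PSO∖claimed = {<2 0>}

missing: thr0.r0=2 thr1.r0=0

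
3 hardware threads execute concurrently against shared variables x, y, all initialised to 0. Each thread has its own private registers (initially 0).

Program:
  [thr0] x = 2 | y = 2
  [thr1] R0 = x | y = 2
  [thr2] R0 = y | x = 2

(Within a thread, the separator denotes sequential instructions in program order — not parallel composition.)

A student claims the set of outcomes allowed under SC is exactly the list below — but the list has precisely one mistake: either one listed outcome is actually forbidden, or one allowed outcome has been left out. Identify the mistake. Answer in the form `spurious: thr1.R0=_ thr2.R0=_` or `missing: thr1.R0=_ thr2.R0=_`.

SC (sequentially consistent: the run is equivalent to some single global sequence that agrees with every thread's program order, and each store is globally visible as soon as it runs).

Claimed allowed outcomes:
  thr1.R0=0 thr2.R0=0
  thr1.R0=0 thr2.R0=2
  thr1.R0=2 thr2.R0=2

missing: thr1.R0=2 thr2.R0=0

outcome vector order: (thr1.R0,thr2.R0)
SC: 4 outcomes — {0/0, 0/2, 2/0, 2/2}
SC∖claimed = {2/0}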